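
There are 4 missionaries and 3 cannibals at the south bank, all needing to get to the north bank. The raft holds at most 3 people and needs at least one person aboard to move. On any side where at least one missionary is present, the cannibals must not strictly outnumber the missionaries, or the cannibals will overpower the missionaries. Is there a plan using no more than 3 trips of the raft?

Counting alone: each trip to the north bank takes at most 3 across and each return brings at least 1 back, so after t trips out (and t−1 returns) at most 3t − (t−1) of the 7 are across; that first reaches 7 at t = 3, so at least 5 crossings are needed.
Since 3 < 5, 3 crossings cannot be enough. (The shortest complete plan in fact takes 5:)
1. 3 cannibals → the north bank.  (the south bank: 4M 0C; the north bank: 0M 3C)
2. 1 cannibal ← the south bank.  (the south bank: 4M 1C; the north bank: 0M 2C)
3. 3 missionaries → the north bank.  (the south bank: 1M 1C; the north bank: 3M 2C)
4. 1 missionary ← the south bank.  (the south bank: 2M 1C; the north bank: 2M 2C)
5. 2 missionaries and 1 cannibal → the north bank.  (the south bank: 0M 0C; the north bank: 4M 3C)

No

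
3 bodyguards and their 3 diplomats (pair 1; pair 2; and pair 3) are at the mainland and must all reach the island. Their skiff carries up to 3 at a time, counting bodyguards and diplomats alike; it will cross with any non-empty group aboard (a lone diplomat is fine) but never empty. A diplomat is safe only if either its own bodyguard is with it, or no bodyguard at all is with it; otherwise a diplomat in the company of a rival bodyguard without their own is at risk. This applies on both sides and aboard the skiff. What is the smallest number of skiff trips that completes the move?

Counting alone: each trip to the island takes at most 3 across and each return brings at least 1 back, so after t trips out (and t−1 returns) at most 3t − (t−1) of the 6 are across; that first reaches 6 at t = 3, so at least 5 crossings are needed.
The plan below uses exactly 5 crossings, so it is optimal:
1. bodyguard 1 and diplomat 1 cross → the island.
2. bodyguard 1 crosses ← the mainland.
3. bodyguard 1, bodyguard 2, and bodyguard 3 cross → the island.
4. diplomat 1 crosses ← the mainland.
5. diplomat 1, diplomat 2, and diplomat 3 cross → the island.

5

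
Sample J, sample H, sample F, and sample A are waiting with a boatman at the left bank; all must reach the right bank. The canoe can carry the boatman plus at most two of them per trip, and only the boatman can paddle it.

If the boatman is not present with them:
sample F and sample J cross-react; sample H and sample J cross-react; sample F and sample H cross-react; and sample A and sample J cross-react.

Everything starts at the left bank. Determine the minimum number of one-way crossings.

5

Counting alone: the boatman can take at most 2 across per trip to the right bank, so moving all 4 needs at least 2 loaded trips out, with a return between consecutive ones — at least 3 crossings.
The safety rule pushes this higher. Following every safe sequence of crossings, the most of the 4 that can be at the right bank as the canoe arrives there on crossing 3 is 3 — never all 4.
So no plan with fewer than 5 crossings exists, and this one achieves 5:
1. Boatman goes to the right bank with sample H and sample J.  [the left bank: sample A, sample F | the right bank: sample H, sample J]
2. Boatman goes back to the left bank with sample J.  [the left bank: sample A, sample F, sample J | the right bank: sample H]
3. Boatman goes to the right bank with sample A and sample J.  [the left bank: sample F | the right bank: sample A, sample H, sample J]
4. Boatman goes back to the left bank with sample J.  [the left bank: sample F, sample J | the right bank: sample A, sample H]
5. Boatman goes to the right bank with sample F and sample J.  [the left bank: — | the right bank: sample A, sample F, sample H, sample J]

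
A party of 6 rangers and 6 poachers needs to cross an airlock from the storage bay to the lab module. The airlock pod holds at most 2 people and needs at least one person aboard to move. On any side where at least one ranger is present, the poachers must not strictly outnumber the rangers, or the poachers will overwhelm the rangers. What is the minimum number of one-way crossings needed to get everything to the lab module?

Following every safe sequence of crossings from the start, the most of the 12 that can be at the lab module as the airlock pod arrives there on crossings 1, 3, 5, 7, 9 is 2, 3, 4, 5, 6 respectively; the best ever achieved is 6 of 12.
From crossing 11 on, no configuration arises that was not already reachable earlier: only 15 distinct safe configurations (who is on which side, and where the airlock pod is) can ever be reached, none of them has everyone across, and every continuation just revisits them. They are: 0 rangers + 0 poachers across (airlock pod back at the start); 0 rangers + 1 poacher across (airlock pod there); 0 rangers + 1 poacher across (airlock pod back at the start); 0 rangers + 2 poachers across (airlock pod there); 0 rangers + 2 poachers across (airlock pod back at the start); 0 rangers + 3 poachers across (airlock pod there); 0 rangers + 3 poachers across (airlock pod back at the start); 0 rangers + 4 poachers across (airlock pod there); 0 rangers + 4 poachers across (airlock pod back at the start); 0 rangers + 5 poachers across (airlock pod there); 0 rangers + 5 poachers across (airlock pod back at the start); 0 rangers + 6 poachers across (airlock pod there); 1 ranger + 1 poacher across (airlock pod there); 1 ranger + 1 poacher across (airlock pod back at the start); 2 rangers + 2 poachers across (airlock pod there). So no valid plan exists.

impossible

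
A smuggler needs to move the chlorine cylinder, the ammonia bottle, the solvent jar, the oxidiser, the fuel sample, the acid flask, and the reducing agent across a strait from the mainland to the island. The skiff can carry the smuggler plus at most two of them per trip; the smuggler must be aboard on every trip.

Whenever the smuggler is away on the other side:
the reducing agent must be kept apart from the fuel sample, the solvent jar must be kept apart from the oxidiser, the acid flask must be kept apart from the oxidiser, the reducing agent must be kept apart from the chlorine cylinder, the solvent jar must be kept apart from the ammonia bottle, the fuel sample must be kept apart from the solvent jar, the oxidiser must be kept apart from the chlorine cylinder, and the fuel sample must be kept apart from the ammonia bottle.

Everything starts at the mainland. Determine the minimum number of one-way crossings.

impossible

Whatever the first load, the items left behind include a forbidden pair without the smuggler. No opening move is safe, so no plan exists.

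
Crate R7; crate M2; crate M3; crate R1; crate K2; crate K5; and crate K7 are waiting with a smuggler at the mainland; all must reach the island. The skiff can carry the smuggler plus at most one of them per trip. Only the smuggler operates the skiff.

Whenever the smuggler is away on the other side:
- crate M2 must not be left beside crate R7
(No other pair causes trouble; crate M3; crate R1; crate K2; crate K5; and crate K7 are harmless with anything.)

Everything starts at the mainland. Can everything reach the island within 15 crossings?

Yes

Yes — this plan uses 13 crossings (≤ 15):
1. Smuggler goes to the island with crate R7.
2. Smuggler goes back to the mainland alone.
3. Smuggler goes to the island with crate M3.
4. Smuggler goes back to the mainland alone.
5. Smuggler goes to the island with crate R1.
6. Smuggler goes back to the mainland alone.
7. Smuggler goes to the island with crate K2.
8. Smuggler goes back to the mainland alone.
9. Smuggler goes to the island with crate K5.
10. Smuggler goes back to the mainland alone.
11. Smuggler goes to the island with crate K7.
12. Smuggler goes back to the mainland alone.
13. Smuggler goes to the island with crate M2.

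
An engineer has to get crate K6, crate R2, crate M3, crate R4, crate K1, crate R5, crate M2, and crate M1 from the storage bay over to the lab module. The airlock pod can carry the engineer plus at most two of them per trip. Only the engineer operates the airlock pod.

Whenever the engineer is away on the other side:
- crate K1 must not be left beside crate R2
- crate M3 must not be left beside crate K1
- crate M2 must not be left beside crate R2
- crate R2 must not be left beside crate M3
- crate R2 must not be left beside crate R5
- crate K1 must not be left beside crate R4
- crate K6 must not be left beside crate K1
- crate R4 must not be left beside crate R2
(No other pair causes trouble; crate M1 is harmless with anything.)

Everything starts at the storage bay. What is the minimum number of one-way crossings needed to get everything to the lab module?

13

Counting alone: the engineer can take at most 2 across per trip to the lab module, so moving all 8 needs at least 4 loaded trips out, with a return between consecutive ones — at least 7 crossings.
The safety rule pushes this higher. Following every safe sequence of crossings, the most of the 8 that can be at the lab module as the airlock pod arrives there on crossings 7, 9, 11 is 5, 6, 7 respectively — never all 8.
So no plan with fewer than 13 crossings exists, and this one achieves 13:
1. Engineer goes to the lab module with crate K1 and crate R2.
2. Engineer goes back to the storage bay with crate R2.
3. Engineer goes to the lab module with crate K6 and crate R2.
4. Engineer goes back to the storage bay with crate K1.
5. Engineer goes to the lab module with crate M3 and crate R4.
6. Engineer goes back to the storage bay with crate R2.
7. Engineer goes to the lab module with crate R2 and crate R5.
8. Engineer goes back to the storage bay with crate R2.
9. Engineer goes to the lab module with crate M2 and crate R2.
10. Engineer goes back to the storage bay with crate R2.
11. Engineer goes to the lab module with crate M1 and crate R2.
12. Engineer goes back to the storage bay with crate R2.
13. Engineer goes to the lab module with crate K1 and crate R2.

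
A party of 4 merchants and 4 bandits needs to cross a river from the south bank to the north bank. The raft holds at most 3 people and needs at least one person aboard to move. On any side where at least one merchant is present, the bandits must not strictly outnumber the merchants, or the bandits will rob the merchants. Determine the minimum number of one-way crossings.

9

Counting alone: each trip to the north bank takes at most 3 across and each return brings at least 1 back, so after t trips out (and t−1 returns) at most 3t − (t−1) of the 8 are across; that first reaches 8 at t = 4, so at least 7 crossings are needed.
The safety rule pushes this higher. Following every safe sequence of crossings, the most of the 8 that can be at the north bank as the raft arrives there on crossing 7 is 7 — never all 8.
So no plan with fewer than 9 crossings exists, and this one achieves 9:
1. 2 bandits → the north bank.  (the south bank: 4M 2B; the north bank: 0M 2B)
2. 1 bandit ← the south bank.  (the south bank: 4M 3B; the north bank: 0M 1B)
3. 3 bandits → the north bank.  (the south bank: 4M 0B; the north bank: 0M 4B)
4. 1 bandit ← the south bank.  (the south bank: 4M 1B; the north bank: 0M 3B)
5. 3 merchants → the north bank.  (the south bank: 1M 1B; the north bank: 3M 3B)
6. 1 merchant and 1 bandit ← the south bank.  (the south bank: 2M 2B; the north bank: 2M 2B)
7. 2 merchants → the north bank.  (the south bank: 0M 2B; the north bank: 4M 2B)
8. 1 bandit ← the south bank.  (the south bank: 0M 3B; the north bank: 4M 1B)
9. 3 bandits → the north bank.  (the south bank: 0M 0B; the north bank: 4M 4B)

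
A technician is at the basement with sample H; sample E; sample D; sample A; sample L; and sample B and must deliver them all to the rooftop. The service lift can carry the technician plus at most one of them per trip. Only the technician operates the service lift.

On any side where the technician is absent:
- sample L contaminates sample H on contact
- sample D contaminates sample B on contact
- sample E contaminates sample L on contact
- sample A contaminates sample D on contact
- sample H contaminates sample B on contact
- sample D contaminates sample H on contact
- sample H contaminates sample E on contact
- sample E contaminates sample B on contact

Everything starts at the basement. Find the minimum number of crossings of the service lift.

Whatever the first load, the items left behind include a forbidden pair without the technician. No opening move is safe, so no plan exists.

impossible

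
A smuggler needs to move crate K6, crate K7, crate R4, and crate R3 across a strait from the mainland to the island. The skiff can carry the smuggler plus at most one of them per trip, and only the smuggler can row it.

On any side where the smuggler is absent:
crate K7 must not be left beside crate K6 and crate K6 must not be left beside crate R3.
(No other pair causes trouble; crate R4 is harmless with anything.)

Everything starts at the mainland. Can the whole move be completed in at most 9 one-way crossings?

Yes — this plan uses 9 crossings (≤ 9):
1. Smuggler goes to the island with crate K6.  [the mainland: crate K7, crate R3, crate R4 | the island: crate K6]
2. Smuggler goes back to the mainland alone.  [the mainland: crate K7, crate R3, crate R4 | the island: crate K6]
3. Smuggler goes to the island with crate K7.  [the mainland: crate R3, crate R4 | the island: crate K6, crate K7]
4. Smuggler goes back to the mainland with crate K6.  [the mainland: crate K6, crate R3, crate R4 | the island: crate K7]
5. Smuggler goes to the island with crate R3.  [the mainland: crate K6, crate R4 | the island: crate K7, crate R3]
6. Smuggler goes back to the mainland alone.  [the mainland: crate K6, crate R4 | the island: crate K7, crate R3]
7. Smuggler goes to the island with crate R4.  [the mainland: crate K6 | the island: crate K7, crate R3, crate R4]
8. Smuggler goes back to the mainland alone.  [the mainland: crate K6 | the island: crate K7, crate R3, crate R4]
9. Smuggler goes to the island with crate K6.  [the mainland: — | the island: crate K6, crate K7, crate R3, crate R4]

Yes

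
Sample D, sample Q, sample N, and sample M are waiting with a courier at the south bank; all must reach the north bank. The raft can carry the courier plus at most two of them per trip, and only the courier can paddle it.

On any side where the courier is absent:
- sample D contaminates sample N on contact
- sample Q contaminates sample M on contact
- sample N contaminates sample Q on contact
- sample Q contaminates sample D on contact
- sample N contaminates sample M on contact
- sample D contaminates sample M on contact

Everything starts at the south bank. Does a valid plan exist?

No

Whatever the first load, the items left behind include a forbidden pair without the courier. No opening move is safe, so no plan exists.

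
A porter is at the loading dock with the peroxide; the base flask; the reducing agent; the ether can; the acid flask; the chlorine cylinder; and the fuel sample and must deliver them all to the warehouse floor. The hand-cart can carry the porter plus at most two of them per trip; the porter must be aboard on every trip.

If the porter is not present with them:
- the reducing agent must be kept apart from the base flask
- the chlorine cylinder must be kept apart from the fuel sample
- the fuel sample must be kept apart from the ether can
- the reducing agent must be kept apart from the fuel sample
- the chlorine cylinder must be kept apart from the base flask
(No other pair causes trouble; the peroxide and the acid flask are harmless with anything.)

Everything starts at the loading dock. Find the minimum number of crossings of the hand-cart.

Counting alone: the porter can take at most 2 across per trip to the warehouse floor, so moving all 7 needs at least 4 loaded trips out, with a return between consecutive ones — at least 7 crossings.
The safety rule pushes this higher. Following every safe sequence of crossings, the most of the 7 that can be at the warehouse floor as the hand-cart arrives there on crossing 7 is 6 — never all 7.
So no plan with fewer than 9 crossings exists, and this one achieves 9:
1. Porter goes to the warehouse floor with the base flask and the fuel sample.  [the loading dock: the acid flask, the chlorine cylinder, the ether can, the peroxide, the reducing agent | the warehouse floor: the base flask, the fuel sample]
2. Porter goes back to the loading dock alone.  [the loading dock: the acid flask, the chlorine cylinder, the ether can, the peroxide, the reducing agent | the warehouse floor: the base flask, the fuel sample]
3. Porter goes to the warehouse floor with the peroxide.  [the loading dock: the acid flask, the chlorine cylinder, the ether can, the reducing agent | the warehouse floor: the base flask, the fuel sample, the peroxide]
4. Porter goes back to the loading dock alone.  [the loading dock: the acid flask, the chlorine cylinder, the ether can, the reducing agent | the warehouse floor: the base flask, the fuel sample, the peroxide]
5. Porter goes to the warehouse floor with the ether can and the reducing agent.  [the loading dock: the acid flask, the chlorine cylinder | the warehouse floor: the base flask, the ether can, the fuel sample, the peroxide, the reducing agent]
6. Porter goes back to the loading dock with the base flask and the fuel sample.  [the loading dock: the acid flask, the base flask, the chlorine cylinder, the fuel sample | the warehouse floor: the ether can, the peroxide, the reducing agent]
7. Porter goes to the warehouse floor with the acid flask and the chlorine cylinder.  [the loading dock: the base flask, the fuel sample | the warehouse floor: the acid flask, the chlorine cylinder, the ether can, the peroxide, the reducing agent]
8. Porter goes back to the loading dock alone.  [the loading dock: the base flask, the fuel sample | the warehouse floor: the acid flask, the chlorine cylinder, the ether can, the peroxide, the reducing agent]
9. Porter goes to the warehouse floor with the base flask and the fuel sample.  [the loading dock: — | the warehouse floor: the acid flask, the base flask, the chlorine cylinder, the ether can, the fuel sample, the peroxide, the reducing agent]

9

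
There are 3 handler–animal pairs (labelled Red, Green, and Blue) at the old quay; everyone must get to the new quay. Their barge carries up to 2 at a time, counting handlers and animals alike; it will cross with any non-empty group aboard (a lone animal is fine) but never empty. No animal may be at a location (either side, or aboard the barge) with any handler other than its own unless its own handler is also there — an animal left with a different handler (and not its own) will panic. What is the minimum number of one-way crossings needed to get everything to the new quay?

Counting alone: each trip to the new quay takes at most 2 across and each return brings at least 1 back, so after t trips out (and t−1 returns) at most 2t − (t−1) of the 6 are across; that first reaches 6 at t = 5, so at least 9 crossings are needed.
The safety rule pushes this higher. Following every safe sequence of crossings, the most of the 6 that can be at the new quay as the barge arrives there on crossing 9 is 5 — never all 6.
So no plan with fewer than 11 crossings exists, and this one achieves 11:
1. animal Red and handler Red cross → the new quay.
2. handler Red crosses ← the old quay.
3. animal Blue and animal Green cross → the new quay.
4. animal Red crosses ← the old quay.
5. handler Blue and handler Green cross → the new quay.
6. animal Green and handler Green cross ← the old quay.
7. handler Green and handler Red cross → the new quay.
8. animal Blue crosses ← the old quay.
9. animal Green and animal Red cross → the new quay.
10. handler Blue crosses ← the old quay.
11. animal Blue and handler Blue cross → the new quay.

11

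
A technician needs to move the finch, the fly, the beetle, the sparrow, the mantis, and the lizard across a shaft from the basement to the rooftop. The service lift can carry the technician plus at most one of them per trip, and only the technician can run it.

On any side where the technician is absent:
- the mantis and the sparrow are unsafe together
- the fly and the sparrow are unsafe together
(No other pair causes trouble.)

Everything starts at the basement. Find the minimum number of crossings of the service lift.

13

Counting alone: the technician can take at most 1 across per trip to the rooftop, so moving all 6 needs at least 6 loaded trips out, with a return between consecutive ones — at least 11 crossings.
The safety rule pushes this higher. Following every safe sequence of crossings, the most of the 6 that can be at the rooftop as the service lift arrives there on crossing 11 is 5 — never all 6.
So no plan with fewer than 13 crossings exists, and this one achieves 13:
1. Technician goes to the rooftop with the sparrow.  [the basement: the beetle, the finch, the fly, the lizard, the mantis | the rooftop: the sparrow]
2. Technician goes back to the basement alone.  [the basement: the beetle, the finch, the fly, the lizard, the mantis | the rooftop: the sparrow]
3. Technician goes to the rooftop with the finch.  [the basement: the beetle, the fly, the lizard, the mantis | the rooftop: the finch, the sparrow]
4. Technician goes back to the basement alone.  [the basement: the beetle, the fly, the lizard, the mantis | the rooftop: the finch, the sparrow]
5. Technician goes to the rooftop with the fly.  [the basement: the beetle, the lizard, the mantis | the rooftop: the finch, the fly, the sparrow]
6. Technician goes back to the basement with the sparrow.  [the basement: the beetle, the lizard, the mantis, the sparrow | the rooftop: the finch, the fly]
7. Technician goes to the rooftop with the mantis.  [the basement: the beetle, the lizard, the sparrow | the rooftop: the finch, the fly, the mantis]
8. Technician goes back to the basement alone.  [the basement: the beetle, the lizard, the sparrow | the rooftop: the finch, the fly, the mantis]
9. Technician goes to the rooftop with the beetle.  [the basement: the lizard, the sparrow | the rooftop: the beetle, the finch, the fly, the mantis]
10. Technician goes back to the basement alone.  [the basement: the lizard, the sparrow | the rooftop: the beetle, the finch, the fly, the mantis]
11. Technician goes to the rooftop with the lizard.  [the basement: the sparrow | the rooftop: the beetle, the finch, the fly, the lizard, the mantis]
12. Technician goes back to the basement alone.  [the basement: the sparrow | the rooftop: the beetle, the finch, the fly, the lizard, the mantis]
13. Technician goes to the rooftop with the sparrow.  [the basement: — | the rooftop: the beetle, the finch, the fly, the lizard, the mantis, the sparrow]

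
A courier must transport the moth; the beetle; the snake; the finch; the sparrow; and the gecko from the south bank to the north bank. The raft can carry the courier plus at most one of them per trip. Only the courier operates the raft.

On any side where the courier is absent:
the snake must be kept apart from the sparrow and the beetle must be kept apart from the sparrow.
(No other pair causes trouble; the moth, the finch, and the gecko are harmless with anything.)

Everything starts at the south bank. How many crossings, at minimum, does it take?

13

Counting alone: the courier can take at most 1 across per trip to the north bank, so moving all 6 needs at least 6 loaded trips out, with a return between consecutive ones — at least 11 crossings.
The safety rule pushes this higher. Following every safe sequence of crossings, the most of the 6 that can be at the north bank as the raft arrives there on crossing 11 is 5 — never all 6.
So no plan with fewer than 13 crossings exists, and this one achieves 13:
1. Courier goes to the north bank with the sparrow.  [the south bank: the beetle, the finch, the gecko, the moth, the snake | the north bank: the sparrow]
2. Courier goes back to the south bank alone.  [the south bank: the beetle, the finch, the gecko, the moth, the snake | the north bank: the sparrow]
3. Courier goes to the north bank with the moth.  [the south bank: the beetle, the finch, the gecko, the snake | the north bank: the moth, the sparrow]
4. Courier goes back to the south bank alone.  [the south bank: the beetle, the finch, the gecko, the snake | the north bank: the moth, the sparrow]
5. Courier goes to the north bank with the beetle.  [the south bank: the finch, the gecko, the snake | the north bank: the beetle, the moth, the sparrow]
6. Courier goes back to the south bank with the sparrow.  [the south bank: the finch, the gecko, the snake, the sparrow | the north bank: the beetle, the moth]
7. Courier goes to the north bank with the snake.  [the south bank: the finch, the gecko, the sparrow | the north bank: the beetle, the moth, the snake]
8. Courier goes back to the south bank alone.  [the south bank: the finch, the gecko, the sparrow | the north bank: the beetle, the moth, the snake]
9. Courier goes to the north bank with the finch.  [the south bank: the gecko, the sparrow | the north bank: the beetle, the finch, the moth, the snake]
10. Courier goes back to the south bank alone.  [the south bank: the gecko, the sparrow | the north bank: the beetle, the finch, the moth, the snake]
11. Courier goes to the north bank with the gecko.  [the south bank: the sparrow | the north bank: the beetle, the finch, the gecko, the moth, the snake]
12. Courier goes back to the south bank alone.  [the south bank: the sparrow | the north bank: the beetle, the finch, the gecko, the moth, the snake]
13. Courier goes to the north bank with the sparrow.  [the south bank: — | the north bank: the beetle, the finch, the gecko, the moth, the snake, the sparrow]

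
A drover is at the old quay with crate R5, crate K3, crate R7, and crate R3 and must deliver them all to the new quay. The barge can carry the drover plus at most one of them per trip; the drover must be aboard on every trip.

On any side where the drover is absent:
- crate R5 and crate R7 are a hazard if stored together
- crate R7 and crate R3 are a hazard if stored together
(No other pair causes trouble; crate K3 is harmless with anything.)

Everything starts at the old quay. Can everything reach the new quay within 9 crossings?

Yes — this plan uses 9 crossings (≤ 9):
1. Drover goes to the new quay with crate R7.
2. Drover goes back to the old quay alone.
3. Drover goes to the new quay with crate R5.
4. Drover goes back to the old quay with crate R7.
5. Drover goes to the new quay with crate R3.
6. Drover goes back to the old quay alone.
7. Drover goes to the new quay with crate K3.
8. Drover goes back to the old quay alone.
9. Drover goes to the new quay with crate R7.

Yes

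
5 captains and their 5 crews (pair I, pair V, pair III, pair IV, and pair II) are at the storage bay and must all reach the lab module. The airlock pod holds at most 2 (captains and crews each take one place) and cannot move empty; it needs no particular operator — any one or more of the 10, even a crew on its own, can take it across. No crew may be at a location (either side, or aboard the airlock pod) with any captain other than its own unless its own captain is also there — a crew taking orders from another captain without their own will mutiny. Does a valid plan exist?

Following every safe sequence of crossings from the start, the most of the 10 that can be at the lab module as the airlock pod arrives there on crossings 1, 3, 5, 7 is 2, 3, 4, 5 respectively; the best ever achieved is 5 of 10.
From crossing 9 on, no configuration arises that was not already reachable earlier: only 82 distinct safe configurations (who is on which side, and where the airlock pod is) can ever be reached, none of them has everyone across, and every continuation just revisits them. So no valid plan exists.

No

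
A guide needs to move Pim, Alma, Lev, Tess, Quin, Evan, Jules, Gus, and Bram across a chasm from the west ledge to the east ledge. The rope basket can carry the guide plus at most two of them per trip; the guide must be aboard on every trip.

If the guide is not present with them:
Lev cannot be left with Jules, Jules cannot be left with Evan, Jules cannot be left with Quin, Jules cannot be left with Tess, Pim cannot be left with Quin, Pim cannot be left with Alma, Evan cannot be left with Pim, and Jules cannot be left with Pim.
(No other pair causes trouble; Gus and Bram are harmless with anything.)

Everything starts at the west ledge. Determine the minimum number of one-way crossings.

15

Counting alone: the guide can take at most 2 across per trip to the east ledge, so moving all 9 needs at least 5 loaded trips out, with a return between consecutive ones — at least 9 crossings.
The safety rule pushes this higher. Following every safe sequence of crossings, the most of the 9 that can be at the east ledge as the rope basket arrives there on crossings 9, 11, 13 is 6, 7, 8 respectively — never all 9.
So no plan with fewer than 15 crossings exists, and this one achieves 15:
1. Guide goes to the east ledge with Jules and Pim.  [the west ledge: Alma, Bram, Evan, Gus, Lev, Quin, Tess | the east ledge: Jules, Pim]
2. Guide goes back to the west ledge with Pim.  [the west ledge: Alma, Bram, Evan, Gus, Lev, Pim, Quin, Tess | the east ledge: Jules]
3. Guide goes to the east ledge with Alma and Pim.  [the west ledge: Bram, Evan, Gus, Lev, Quin, Tess | the east ledge: Alma, Jules, Pim]
4. Guide goes back to the west ledge with Pim.  [the west ledge: Bram, Evan, Gus, Lev, Pim, Quin, Tess | the east ledge: Alma, Jules]
5. Guide goes to the east ledge with Gus and Pim.  [the west ledge: Bram, Evan, Lev, Quin, Tess | the east ledge: Alma, Gus, Jules, Pim]
6. Guide goes back to the west ledge with Pim.  [the west ledge: Bram, Evan, Lev, Pim, Quin, Tess | the east ledge: Alma, Gus, Jules]
7. Guide goes to the east ledge with Bram and Pim.  [the west ledge: Evan, Lev, Quin, Tess | the east ledge: Alma, Bram, Gus, Jules, Pim]
8. Guide goes back to the west ledge with Pim.  [the west ledge: Evan, Lev, Pim, Quin, Tess | the east ledge: Alma, Bram, Gus, Jules]
9. Guide goes to the east ledge with Evan and Quin.  [the west ledge: Lev, Pim, Tess | the east ledge: Alma, Bram, Evan, Gus, Jules, Quin]
10. Guide goes back to the west ledge with Jules.  [the west ledge: Jules, Lev, Pim, Tess | the east ledge: Alma, Bram, Evan, Gus, Quin]
11. Guide goes to the east ledge with Jules and Lev.  [the west ledge: Pim, Tess | the east ledge: Alma, Bram, Evan, Gus, Jules, Lev, Quin]
12. Guide goes back to the west ledge with Jules.  [the west ledge: Jules, Pim, Tess | the east ledge: Alma, Bram, Evan, Gus, Lev, Quin]
13. Guide goes to the east ledge with Pim and Tess.  [the west ledge: Jules | the east ledge: Alma, Bram, Evan, Gus, Lev, Pim, Quin, Tess]
14. Guide goes back to the west ledge with Pim.  [the west ledge: Jules, Pim | the east ledge: Alma, Bram, Evan, Gus, Lev, Quin, Tess]
15. Guide goes to the east ledge with Jules and Pim.  [the west ledge: — | the east ledge: Alma, Bram, Evan, Gus, Jules, Lev, Pim, Quin, Tess]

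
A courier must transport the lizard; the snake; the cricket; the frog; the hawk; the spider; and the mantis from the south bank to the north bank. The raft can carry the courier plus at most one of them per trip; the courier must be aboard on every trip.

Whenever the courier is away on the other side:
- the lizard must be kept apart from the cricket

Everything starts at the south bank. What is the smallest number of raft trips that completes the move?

13

Counting alone: the courier can take at most 1 across per trip to the north bank, so moving all 7 needs at least 7 loaded trips out, with a return between consecutive ones — at least 13 crossings.
The plan below uses exactly 13 crossings, so it is optimal:
1. Courier goes to the north bank with the lizard.
2. Courier goes back to the south bank alone.
3. Courier goes to the north bank with the snake.
4. Courier goes back to the south bank alone.
5. Courier goes to the north bank with the frog.
6. Courier goes back to the south bank alone.
7. Courier goes to the north bank with the hawk.
8. Courier goes back to the south bank alone.
9. Courier goes to the north bank with the spider.
10. Courier goes back to the south bank alone.
11. Courier goes to the north bank with the mantis.
12. Courier goes back to the south bank alone.
13. Courier goes to the north bank with the cricket.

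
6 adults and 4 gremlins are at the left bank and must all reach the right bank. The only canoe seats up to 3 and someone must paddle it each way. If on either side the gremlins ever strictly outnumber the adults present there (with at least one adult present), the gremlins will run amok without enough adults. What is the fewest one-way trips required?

9

Counting alone: each trip to the right bank takes at most 3 across and each return brings at least 1 back, so after t trips out (and t−1 returns) at most 3t − (t−1) of the 10 are across; that first reaches 10 at t = 5, so at least 9 crossings are needed.
The plan below uses exactly 9 crossings, so it is optimal:
1. 2 gremlins → the right bank.  (the left bank: 6A 2G; the right bank: 0A 2G)
2. 1 gremlin ← the left bank.  (the left bank: 6A 3G; the right bank: 0A 1G)
3. 3 gremlins → the right bank.  (the left bank: 6A 0G; the right bank: 0A 4G)
4. 1 gremlin ← the left bank.  (the left bank: 6A 1G; the right bank: 0A 3G)
5. 3 adults → the right bank.  (the left bank: 3A 1G; the right bank: 3A 3G)
6. 1 gremlin ← the left bank.  (the left bank: 3A 2G; the right bank: 3A 2G)
7. 1 adult and 2 gremlins → the right bank.  (the left bank: 2A 0G; the right bank: 4A 4G)
8. 1 gremlin ← the left bank.  (the left bank: 2A 1G; the right bank: 4A 3G)
9. 2 adults and 1 gremlin → the right bank.  (the left bank: 0A 0G; the right bank: 6A 4G)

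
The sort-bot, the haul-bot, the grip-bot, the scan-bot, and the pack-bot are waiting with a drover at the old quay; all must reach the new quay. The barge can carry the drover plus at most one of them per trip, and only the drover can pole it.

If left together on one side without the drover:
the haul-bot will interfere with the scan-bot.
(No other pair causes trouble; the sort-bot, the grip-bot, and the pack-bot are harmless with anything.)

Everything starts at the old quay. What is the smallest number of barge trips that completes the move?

Counting alone: the drover can take at most 1 across per trip to the new quay, so moving all 5 needs at least 5 loaded trips out, with a return between consecutive ones — at least 9 crossings.
The plan below uses exactly 9 crossings, so it is optimal:
1. Drover goes to the new quay with the haul-bot.  [the old quay: the grip-bot, the pack-bot, the scan-bot, the sort-bot | the new quay: the haul-bot]
2. Drover goes back to the old quay alone.  [the old quay: the grip-bot, the pack-bot, the scan-bot, the sort-bot | the new quay: the haul-bot]
3. Drover goes to the new quay with the sort-bot.  [the old quay: the grip-bot, the pack-bot, the scan-bot | the new quay: the haul-bot, the sort-bot]
4. Drover goes back to the old quay alone.  [the old quay: the grip-bot, the pack-bot, the scan-bot | the new quay: the haul-bot, the sort-bot]
5. Drover goes to the new quay with the grip-bot.  [the old quay: the pack-bot, the scan-bot | the new quay: the grip-bot, the haul-bot, the sort-bot]
6. Drover goes back to the old quay alone.  [the old quay: the pack-bot, the scan-bot | the new quay: the grip-bot, the haul-bot, the sort-bot]
7. Drover goes to the new quay with the pack-bot.  [the old quay: the scan-bot | the new quay: the grip-bot, the haul-bot, the pack-bot, the sort-bot]
8. Drover goes back to the old quay alone.  [the old quay: the scan-bot | the new quay: the grip-bot, the haul-bot, the pack-bot, the sort-bot]
9. Drover goes to the new quay with the scan-bot.  [the old quay: — | the new quay: the grip-bot, the haul-bot, the pack-bot, the scan-bot, the sort-bot]

9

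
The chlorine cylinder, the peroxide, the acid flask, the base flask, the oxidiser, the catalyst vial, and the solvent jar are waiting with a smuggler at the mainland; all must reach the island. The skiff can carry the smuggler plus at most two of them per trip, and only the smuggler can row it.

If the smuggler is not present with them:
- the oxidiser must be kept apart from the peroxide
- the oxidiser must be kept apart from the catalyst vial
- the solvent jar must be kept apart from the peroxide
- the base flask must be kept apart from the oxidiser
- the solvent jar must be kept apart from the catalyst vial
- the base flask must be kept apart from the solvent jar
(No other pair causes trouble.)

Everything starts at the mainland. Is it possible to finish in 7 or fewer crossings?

Counting alone: the smuggler can take at most 2 across per trip to the island, so moving all 7 needs at least 4 loaded trips out, with a return between consecutive ones — at least 7 crossings.
The safety rule pushes this higher. Following every safe sequence of crossings, the most of the 7 that can be at the island as the skiff arrives there on crossing 7 is 6 — never all 7.
So the move cannot be finished within 7 crossings. (The shortest complete plan takes 9:)
1. Smuggler goes to the island with the oxidiser and the solvent jar.
2. Smuggler goes back to the mainland alone.
3. Smuggler goes to the island with the chlorine cylinder.
4. Smuggler goes back to the mainland alone.
5. Smuggler goes to the island with the acid flask and the peroxide.
6. Smuggler goes back to the mainland with the oxidiser and the solvent jar.
7. Smuggler goes to the island with the base flask and the catalyst vial.
8. Smuggler goes back to the mainland alone.
9. Smuggler goes to the island with the oxidiser and the solvent jar.

No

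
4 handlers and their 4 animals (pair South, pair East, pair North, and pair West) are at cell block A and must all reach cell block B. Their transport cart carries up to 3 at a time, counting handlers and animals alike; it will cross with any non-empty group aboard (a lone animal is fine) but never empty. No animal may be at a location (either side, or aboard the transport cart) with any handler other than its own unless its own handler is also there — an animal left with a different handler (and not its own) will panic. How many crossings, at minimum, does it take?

Counting alone: each trip to cell block B takes at most 3 across and each return brings at least 1 back, so after t trips out (and t−1 returns) at most 3t − (t−1) of the 8 are across; that first reaches 8 at t = 4, so at least 7 crossings are needed.
The safety rule pushes this higher. Following every safe sequence of crossings, the most of the 8 that can be at cell block B as the transport cart arrives there on crossing 7 is 7 — never all 8.
So no plan with fewer than 9 crossings exists, and this one achieves 9:
1. animal South and handler South cross → cell block B.
2. handler South crosses ← cell block A.
3. animal East, handler East, and handler South cross → cell block B.
4. animal South and handler South cross ← cell block A.
5. handler North, handler South, and handler West cross → cell block B.
6. animal East crosses ← cell block A.
7. animal East and animal South cross → cell block B.
8. animal South crosses ← cell block A.
9. animal North, animal South, and animal West cross → cell block B.

9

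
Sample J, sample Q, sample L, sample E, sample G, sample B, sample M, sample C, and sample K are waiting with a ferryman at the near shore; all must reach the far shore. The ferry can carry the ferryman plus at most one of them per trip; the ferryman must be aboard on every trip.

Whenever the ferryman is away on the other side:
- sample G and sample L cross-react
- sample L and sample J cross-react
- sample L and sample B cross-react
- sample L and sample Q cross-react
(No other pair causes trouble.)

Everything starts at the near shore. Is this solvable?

No

Following every safe sequence of crossings from the start, the most of the 9 that can be at the far shore as the ferry arrives there on crossings 1, 3, 5, 7, 9, 11 is 1, 2, 3, 4, 5, 6 respectively; the best ever achieved is 6 of 9.
From crossing 13 on, no configuration arises that was not already reachable earlier: only 176 distinct safe configurations (who is on which side, and where the ferry is) can ever be reached, none of them has everyone across, and every continuation just revisits them. So no valid plan exists.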